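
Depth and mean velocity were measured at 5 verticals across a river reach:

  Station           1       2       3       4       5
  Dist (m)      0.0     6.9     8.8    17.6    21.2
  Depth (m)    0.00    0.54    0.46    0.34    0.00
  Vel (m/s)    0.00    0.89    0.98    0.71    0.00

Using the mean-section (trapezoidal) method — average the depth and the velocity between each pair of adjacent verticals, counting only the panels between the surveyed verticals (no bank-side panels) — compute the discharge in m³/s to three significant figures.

Panel 1-2: Δb = 6.9 m, d̄ = (0.00+0.54)/2 = 0.27, v̄ = (0.00+0.89)/2 = 0.445 → q = 6.9×0.27×0.445 = 0.8290 m³/s
Panel 2-3: Δb = 1.9 m, d̄ = (0.54+0.46)/2 = 0.5, v̄ = (0.89+0.98)/2 = 0.935 → q = 1.9×0.5×0.935 = 0.8883 m³/s
Panel 3-4: Δb = 8.8 m, d̄ = (0.46+0.34)/2 = 0.4, v̄ = (0.98+0.71)/2 = 0.845 → q = 8.8×0.4×0.845 = 2.974 m³/s
Panel 4-5: Δb = 3.6 m, d̄ = (0.34+0.00)/2 = 0.17, v̄ = (0.71+0.00)/2 = 0.355 → q = 3.6×0.17×0.355 = 0.2173 m³/s
Q = Σ q = 4.909 m³/s

4.91 m³/s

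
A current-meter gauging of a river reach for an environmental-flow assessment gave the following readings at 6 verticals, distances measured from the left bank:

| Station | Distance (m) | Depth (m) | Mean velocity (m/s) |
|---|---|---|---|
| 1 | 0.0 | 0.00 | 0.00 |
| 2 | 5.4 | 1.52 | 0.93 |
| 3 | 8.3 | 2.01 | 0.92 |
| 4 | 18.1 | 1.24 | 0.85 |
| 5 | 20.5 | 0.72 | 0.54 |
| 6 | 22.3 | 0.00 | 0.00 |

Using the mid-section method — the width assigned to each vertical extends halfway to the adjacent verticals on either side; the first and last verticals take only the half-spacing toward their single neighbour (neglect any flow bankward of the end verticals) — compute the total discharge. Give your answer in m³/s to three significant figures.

24.9 m³/s

w_2 = (8.3 − 0.0)/2 = 4.15 m; q_2 = 0.93 × 1.52 × 4.15 = 5.866 m³/s
w_3 = (18.1 − 5.4)/2 = 6.35 m; q_3 = 0.92 × 2.01 × 6.35 = 11.74 m³/s
w_4 = (20.5 − 8.3)/2 = 6.1 m; q_4 = 0.85 × 1.24 × 6.1 = 6.429 m³/s
w_5 = (22.3 − 18.1)/2 = 2.1 m; q_5 = 0.54 × 0.72 × 2.1 = 0.8165 m³/s
Stations 1, 6 contribute zero (depth or velocity is 0).
Q = Σ qᵢ = 24.85 m³/s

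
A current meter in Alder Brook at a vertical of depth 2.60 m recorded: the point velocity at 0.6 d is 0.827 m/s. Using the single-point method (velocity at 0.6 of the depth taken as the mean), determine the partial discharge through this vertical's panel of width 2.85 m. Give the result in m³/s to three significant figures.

v̄ = v₀.₆ = 0.827 m/s
q = v̄ × d × w = 0.8270 × 2.60 × 2.85 = 6.128 m³/s

6.13 m³/s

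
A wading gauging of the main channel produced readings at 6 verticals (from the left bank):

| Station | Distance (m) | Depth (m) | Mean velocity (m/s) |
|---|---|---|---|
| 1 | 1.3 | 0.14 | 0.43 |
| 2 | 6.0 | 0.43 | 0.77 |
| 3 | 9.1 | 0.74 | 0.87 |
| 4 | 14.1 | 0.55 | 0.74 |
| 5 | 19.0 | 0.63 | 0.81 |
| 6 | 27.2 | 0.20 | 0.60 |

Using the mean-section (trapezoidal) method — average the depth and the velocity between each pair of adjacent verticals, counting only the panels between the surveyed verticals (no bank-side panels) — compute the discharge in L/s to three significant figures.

9530 L/s

Panel 1-2: Δb = 4.7 m, d̄ = (0.14+0.43)/2 = 0.285, v̄ = (0.43+0.77)/2 = 0.6 → q = 4.7×0.285×0.6 = 0.8037 m³/s
Panel 2-3: Δb = 3.1 m, d̄ = (0.43+0.74)/2 = 0.585, v̄ = (0.77+0.87)/2 = 0.82 → q = 3.1×0.585×0.82 = 1.487 m³/s
Panel 3-4: Δb = 5 m, d̄ = (0.74+0.55)/2 = 0.645, v̄ = (0.87+0.74)/2 = 0.805 → q = 5×0.645×0.805 = 2.596 m³/s
Panel 4-5: Δb = 4.9 m, d̄ = (0.55+0.63)/2 = 0.59, v̄ = (0.74+0.81)/2 = 0.775 → q = 4.9×0.59×0.775 = 2.241 m³/s
Panel 5-6: Δb = 8.2 m, d̄ = (0.63+0.20)/2 = 0.415, v̄ = (0.81+0.60)/2 = 0.705 → q = 8.2×0.415×0.705 = 2.399 m³/s
Q = Σ q = 9.527 m³/s
= 9.527 × 1000 = 9527 L/s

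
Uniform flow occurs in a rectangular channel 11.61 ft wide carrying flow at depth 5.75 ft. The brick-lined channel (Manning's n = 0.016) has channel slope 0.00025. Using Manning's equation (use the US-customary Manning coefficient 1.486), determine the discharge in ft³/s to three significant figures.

199 ft³/s

A = b·y = 11.61 × 5.75 = 66.76 ft²
P = b + 2y = 11.61 + 2×5.75 = 23.11 ft
R = A/P = 66.76/23.11 = 2.889 ft
Q = (1.486/n)·A·R^(2/3)·S^(1/2) = (1.486/0.016) × 66.76 × 2.889^(2/3) × 0.00025^(1/2) = 198.8 ft³/s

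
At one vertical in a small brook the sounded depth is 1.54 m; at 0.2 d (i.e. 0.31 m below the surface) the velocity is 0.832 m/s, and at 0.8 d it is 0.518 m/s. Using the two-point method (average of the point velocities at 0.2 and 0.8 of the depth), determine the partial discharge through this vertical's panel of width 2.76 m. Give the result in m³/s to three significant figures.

2.87 m³/s

v̄ = (0.832 + 0.518) / 2 = 0.6750 m/s
q = v̄ × d × w = 0.6750 × 1.54 × 2.76 = 2.869 m³/s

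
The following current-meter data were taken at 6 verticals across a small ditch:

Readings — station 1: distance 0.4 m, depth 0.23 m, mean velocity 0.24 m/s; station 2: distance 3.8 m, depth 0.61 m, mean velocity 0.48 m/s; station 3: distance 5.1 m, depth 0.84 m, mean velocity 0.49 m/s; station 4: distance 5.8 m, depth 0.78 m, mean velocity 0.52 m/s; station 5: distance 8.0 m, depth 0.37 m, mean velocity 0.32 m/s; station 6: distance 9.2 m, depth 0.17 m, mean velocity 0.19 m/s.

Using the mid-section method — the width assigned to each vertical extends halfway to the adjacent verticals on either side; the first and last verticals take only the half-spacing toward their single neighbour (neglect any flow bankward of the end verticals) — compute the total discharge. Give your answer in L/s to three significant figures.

2000 L/s

w_1 = (3.8 − 0.4)/2 = 1.7 m; q_1 = 0.24 × 0.23 × 1.7 = 0.09384 m³/s
w_2 = (5.1 − 0.4)/2 = 2.35 m; q_2 = 0.48 × 0.61 × 2.35 = 0.6881 m³/s
w_3 = (5.8 − 3.8)/2 = 1 m; q_3 = 0.49 × 0.84 × 1 = 0.4116 m³/s
w_4 = (8.0 − 5.1)/2 = 1.45 m; q_4 = 0.52 × 0.78 × 1.45 = 0.5881 m³/s
w_5 = (9.2 − 5.8)/2 = 1.7 m; q_5 = 0.32 × 0.37 × 1.7 = 0.2013 m³/s
w_6 = (9.2 − 8.0)/2 = 0.6 m; q_6 = 0.19 × 0.17 × 0.6 = 0.01938 m³/s
Q = Σ qᵢ = 2.002 m³/s
= 2.002 × 1000 = 2002 L/s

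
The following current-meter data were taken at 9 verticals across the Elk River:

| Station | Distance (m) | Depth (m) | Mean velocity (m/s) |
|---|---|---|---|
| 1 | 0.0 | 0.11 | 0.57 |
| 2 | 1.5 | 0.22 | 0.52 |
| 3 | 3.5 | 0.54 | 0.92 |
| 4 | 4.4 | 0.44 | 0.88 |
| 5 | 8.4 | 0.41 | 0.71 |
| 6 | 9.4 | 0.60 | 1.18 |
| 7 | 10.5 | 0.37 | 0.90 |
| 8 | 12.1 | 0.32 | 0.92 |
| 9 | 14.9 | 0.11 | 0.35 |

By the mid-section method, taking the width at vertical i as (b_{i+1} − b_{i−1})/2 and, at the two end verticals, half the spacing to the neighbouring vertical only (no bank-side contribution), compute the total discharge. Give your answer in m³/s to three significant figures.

w_1 = (1.5 − 0.0)/2 = 0.75 m; q_1 = 0.57 × 0.11 × 0.75 = 0.04703 m³/s
w_2 = (3.5 − 0.0)/2 = 1.75 m; q_2 = 0.52 × 0.22 × 1.75 = 0.2002 m³/s
w_3 = (4.4 − 1.5)/2 = 1.45 m; q_3 = 0.92 × 0.54 × 1.45 = 0.7204 m³/s
w_4 = (8.4 − 3.5)/2 = 2.45 m; q_4 = 0.88 × 0.44 × 2.45 = 0.9486 m³/s
w_5 = (9.4 − 4.4)/2 = 2.5 m; q_5 = 0.71 × 0.41 × 2.5 = 0.7278 m³/s
w_6 = (10.5 − 8.4)/2 = 1.05 m; q_6 = 1.18 × 0.60 × 1.05 = 0.7434 m³/s
w_7 = (12.1 − 9.4)/2 = 1.35 m; q_7 = 0.90 × 0.37 × 1.35 = 0.4496 m³/s
w_8 = (14.9 − 10.5)/2 = 2.2 m; q_8 = 0.92 × 0.32 × 2.2 = 0.6477 m³/s
w_9 = (14.9 − 12.1)/2 = 1.4 m; q_9 = 0.35 × 0.11 × 1.4 = 0.05390 m³/s
Q = Σ qᵢ = 4.539 m³/s

4.54 m³/s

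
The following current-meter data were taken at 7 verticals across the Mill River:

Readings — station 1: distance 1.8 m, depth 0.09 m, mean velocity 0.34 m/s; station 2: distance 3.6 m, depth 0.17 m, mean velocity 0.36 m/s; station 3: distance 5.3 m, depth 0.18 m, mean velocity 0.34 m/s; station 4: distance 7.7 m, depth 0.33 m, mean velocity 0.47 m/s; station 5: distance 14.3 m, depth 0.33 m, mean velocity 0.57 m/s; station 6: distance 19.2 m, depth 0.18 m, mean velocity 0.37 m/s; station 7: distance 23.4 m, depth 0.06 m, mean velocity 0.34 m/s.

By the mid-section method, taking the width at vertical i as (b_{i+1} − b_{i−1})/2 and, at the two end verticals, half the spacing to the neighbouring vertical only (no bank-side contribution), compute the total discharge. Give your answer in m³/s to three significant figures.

w_1 = (3.6 − 1.8)/2 = 0.9 m; q_1 = 0.34 × 0.09 × 0.9 = 0.02754 m³/s
w_2 = (5.3 − 1.8)/2 = 1.75 m; q_2 = 0.36 × 0.17 × 1.75 = 0.1071 m³/s
w_3 = (7.7 − 3.6)/2 = 2.05 m; q_3 = 0.34 × 0.18 × 2.05 = 0.1255 m³/s
w_4 = (14.3 − 5.3)/2 = 4.5 m; q_4 = 0.47 × 0.33 × 4.5 = 0.6980 m³/s
w_5 = (19.2 − 7.7)/2 = 5.75 m; q_5 = 0.57 × 0.33 × 5.75 = 1.082 m³/s
w_6 = (23.4 − 14.3)/2 = 4.55 m; q_6 = 0.37 × 0.18 × 4.55 = 0.3030 m³/s
w_7 = (23.4 − 19.2)/2 = 2.1 m; q_7 = 0.34 × 0.06 × 2.1 = 0.04284 m³/s
Q = Σ qᵢ = 2.385 m³/s

2.39 m³/s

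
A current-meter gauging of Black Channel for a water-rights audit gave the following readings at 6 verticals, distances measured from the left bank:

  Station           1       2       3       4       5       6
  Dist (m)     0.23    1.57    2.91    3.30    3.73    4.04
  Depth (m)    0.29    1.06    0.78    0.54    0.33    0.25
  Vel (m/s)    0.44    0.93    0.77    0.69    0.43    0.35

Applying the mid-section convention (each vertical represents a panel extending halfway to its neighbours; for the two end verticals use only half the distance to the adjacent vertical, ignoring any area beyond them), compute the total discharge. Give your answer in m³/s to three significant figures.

2.14 m³/s

w_1 = (1.57 − 0.23)/2 = 0.67 m; q_1 = 0.44 × 0.29 × 0.67 = 0.08549 m³/s
w_2 = (2.91 − 0.23)/2 = 1.34 m; q_2 = 0.93 × 1.06 × 1.34 = 1.321 m³/s
w_3 = (3.30 − 1.57)/2 = 0.865 m; q_3 = 0.77 × 0.78 × 0.865 = 0.5195 m³/s
w_4 = (3.73 − 2.91)/2 = 0.41 m; q_4 = 0.69 × 0.54 × 0.41 = 0.1528 m³/s
w_5 = (4.04 − 3.30)/2 = 0.37 m; q_5 = 0.43 × 0.33 × 0.37 = 0.05250 m³/s
w_6 = (4.04 − 3.73)/2 = 0.155 m; q_6 = 0.35 × 0.25 × 0.155 = 0.01356 m³/s
Q = Σ qᵢ = 2.145 m³/s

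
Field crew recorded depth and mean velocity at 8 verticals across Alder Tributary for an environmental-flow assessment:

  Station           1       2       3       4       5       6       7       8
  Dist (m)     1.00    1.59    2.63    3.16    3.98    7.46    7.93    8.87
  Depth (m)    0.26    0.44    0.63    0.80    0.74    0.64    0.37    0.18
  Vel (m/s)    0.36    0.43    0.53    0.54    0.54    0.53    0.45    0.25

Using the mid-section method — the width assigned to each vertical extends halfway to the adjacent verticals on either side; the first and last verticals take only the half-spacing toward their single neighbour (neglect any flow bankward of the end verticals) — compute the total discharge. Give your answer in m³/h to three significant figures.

8650 m³/h

w_1 = (1.59 − 1.00)/2 = 0.295 m; q_1 = 0.36 × 0.26 × 0.295 = 0.02761 m³/s
w_2 = (2.63 − 1.00)/2 = 0.815 m; q_2 = 0.43 × 0.44 × 0.815 = 0.1542 m³/s
w_3 = (3.16 − 1.59)/2 = 0.785 m; q_3 = 0.53 × 0.63 × 0.785 = 0.2621 m³/s
w_4 = (3.98 − 2.63)/2 = 0.675 m; q_4 = 0.54 × 0.80 × 0.675 = 0.2916 m³/s
w_5 = (7.46 − 3.16)/2 = 2.15 m; q_5 = 0.54 × 0.74 × 2.15 = 0.8591 m³/s
w_6 = (7.93 − 3.98)/2 = 1.975 m; q_6 = 0.53 × 0.64 × 1.975 = 0.6699 m³/s
w_7 = (8.87 − 7.46)/2 = 0.705 m; q_7 = 0.45 × 0.37 × 0.705 = 0.1174 m³/s
w_8 = (8.87 − 7.93)/2 = 0.47 m; q_8 = 0.25 × 0.18 × 0.47 = 0.02115 m³/s
Q = Σ qᵢ = 2.403 m³/s
= 2.403 × 3600 = 8651 m³/h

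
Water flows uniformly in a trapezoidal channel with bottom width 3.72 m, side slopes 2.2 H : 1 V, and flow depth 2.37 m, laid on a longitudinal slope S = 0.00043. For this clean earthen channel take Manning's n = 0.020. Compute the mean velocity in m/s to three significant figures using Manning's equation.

1.29 m/s

A = (b + z·y)·y = (3.72 + 2.2×2.37)×2.37 = 21.17 m²
P = b + 2y√(1+z²) = 3.72 + 2×2.37×√(1+2.2²) = 15.17 m
R = A/P = 21.17/15.17 = 1.395 m
Q = (1/n)·A·R^(2/3)·S^(1/2) = (1/0.020) × 21.17 × 1.395^(2/3) × 0.00043^(1/2) = 27.41 m³/s
V = Q/A = 27.41/21.17 = 1.295 m/s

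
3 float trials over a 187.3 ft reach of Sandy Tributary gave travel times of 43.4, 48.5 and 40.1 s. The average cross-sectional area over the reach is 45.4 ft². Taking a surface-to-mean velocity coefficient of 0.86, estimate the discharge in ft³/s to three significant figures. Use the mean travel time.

166 ft³/s

t̄ = (43.4 + 48.5 + 40.1) / 3 = 44 s
v_surface = L / t̄ = 187.3 / 44 = 4.257 ft/s
v_mean = 0.86 × 4.257 = 3.661 ft/s
Q = A × v_mean = 45.4 × 3.661 = 166.2 ft³/s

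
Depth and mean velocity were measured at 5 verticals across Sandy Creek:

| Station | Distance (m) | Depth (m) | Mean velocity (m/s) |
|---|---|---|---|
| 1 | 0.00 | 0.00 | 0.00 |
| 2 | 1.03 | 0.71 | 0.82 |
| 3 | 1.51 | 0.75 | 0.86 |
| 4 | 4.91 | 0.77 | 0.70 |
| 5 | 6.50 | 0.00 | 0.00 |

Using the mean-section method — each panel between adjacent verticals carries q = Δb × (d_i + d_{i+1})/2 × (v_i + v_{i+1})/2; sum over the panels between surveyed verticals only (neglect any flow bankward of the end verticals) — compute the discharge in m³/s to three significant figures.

2.67 m³/s

Panel 1-2: Δb = 1.03 m, d̄ = (0.00+0.71)/2 = 0.355, v̄ = (0.00+0.82)/2 = 0.41 → q = 1.03×0.355×0.41 = 0.1499 m³/s
Panel 2-3: Δb = 0.48 m, d̄ = (0.71+0.75)/2 = 0.73, v̄ = (0.82+0.86)/2 = 0.84 → q = 0.48×0.73×0.84 = 0.2943 m³/s
Panel 3-4: Δb = 3.4 m, d̄ = (0.75+0.77)/2 = 0.76, v̄ = (0.86+0.70)/2 = 0.78 → q = 3.4×0.76×0.78 = 2.016 m³/s
Panel 4-5: Δb = 1.59 m, d̄ = (0.77+0.00)/2 = 0.385, v̄ = (0.70+0.00)/2 = 0.35 → q = 1.59×0.385×0.35 = 0.2143 m³/s
Q = Σ q = 2.674 m³/s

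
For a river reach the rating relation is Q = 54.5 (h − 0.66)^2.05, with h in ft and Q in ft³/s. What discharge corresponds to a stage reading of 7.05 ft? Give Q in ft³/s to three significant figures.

Q = 54.5 × (7.05 − 0.66)^2.05 = 54.5 × 6.39^2.05 = 2442 ft³/s

2440 ft³/s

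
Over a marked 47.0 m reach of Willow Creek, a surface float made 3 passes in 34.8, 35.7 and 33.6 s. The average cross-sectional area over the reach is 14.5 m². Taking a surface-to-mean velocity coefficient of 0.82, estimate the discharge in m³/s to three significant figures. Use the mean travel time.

t̄ = (34.8 + 35.7 + 33.6) / 3 = 34.7 s
v_surface = L / t̄ = 47.0 / 34.7 = 1.354 m/s
v_mean = 0.82 × 1.354 = 1.111 m/s
Q = A × v_mean = 14.5 × 1.111 = 16.10 m³/s

16.1 m³/s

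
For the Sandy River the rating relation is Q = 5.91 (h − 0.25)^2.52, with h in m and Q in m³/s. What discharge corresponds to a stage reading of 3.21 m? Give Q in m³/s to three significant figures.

Q = 5.91 × (3.21 − 0.25)^2.52 = 5.91 × 2.96^2.52 = 91.04 m³/s

91.0 m³/s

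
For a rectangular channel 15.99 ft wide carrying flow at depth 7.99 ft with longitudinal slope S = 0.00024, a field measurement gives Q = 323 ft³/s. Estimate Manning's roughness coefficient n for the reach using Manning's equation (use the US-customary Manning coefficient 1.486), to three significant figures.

0.0229

A = b·y = 15.99 × 7.99 = 127.8 ft²
P = b + 2y = 15.99 + 2×7.99 = 31.97 ft
R = A/P = 127.8/31.97 = 3.996 ft
n = (1.486/Q)·A·R^(2/3)·S^(1/2) = (1.486/323) × 127.8 × 2.518 × 0.01549 = 0.02293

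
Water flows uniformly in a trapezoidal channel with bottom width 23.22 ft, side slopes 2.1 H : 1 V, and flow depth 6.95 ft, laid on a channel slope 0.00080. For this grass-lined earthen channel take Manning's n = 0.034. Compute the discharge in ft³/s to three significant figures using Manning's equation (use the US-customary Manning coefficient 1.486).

A = (b + z·y)·y = (23.22 + 2.1×6.95)×6.95 = 262.8 ft²
P = b + 2y√(1+z²) = 23.22 + 2×6.95×√(1+2.1²) = 55.55 ft
R = A/P = 262.8/55.55 = 4.731 ft
Q = (1.486/n)·A·R^(2/3)·S^(1/2) = (1.486/0.034) × 262.8 × 4.731^(2/3) × 0.00080^(1/2) = 915.6 ft³/s

916 ft³/s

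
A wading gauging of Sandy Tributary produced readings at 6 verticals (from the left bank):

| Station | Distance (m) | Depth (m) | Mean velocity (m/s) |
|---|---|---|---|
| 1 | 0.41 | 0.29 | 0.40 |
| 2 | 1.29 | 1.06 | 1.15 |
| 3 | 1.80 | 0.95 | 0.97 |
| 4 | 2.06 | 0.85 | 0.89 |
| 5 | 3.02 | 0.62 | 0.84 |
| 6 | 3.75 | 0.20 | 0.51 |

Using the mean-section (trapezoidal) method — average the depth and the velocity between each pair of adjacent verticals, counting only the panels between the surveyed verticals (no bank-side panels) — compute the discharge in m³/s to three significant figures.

Panel 1-2: Δb = 0.88 m, d̄ = (0.29+1.06)/2 = 0.675, v̄ = (0.40+1.15)/2 = 0.775 → q = 0.88×0.675×0.775 = 0.4604 m³/s
Panel 2-3: Δb = 0.51 m, d̄ = (1.06+0.95)/2 = 1.005, v̄ = (1.15+0.97)/2 = 1.06 → q = 0.51×1.005×1.06 = 0.5433 m³/s
Panel 3-4: Δb = 0.26 m, d̄ = (0.95+0.85)/2 = 0.9, v̄ = (0.97+0.89)/2 = 0.93 → q = 0.26×0.9×0.93 = 0.2176 m³/s
Panel 4-5: Δb = 0.96 m, d̄ = (0.85+0.62)/2 = 0.735, v̄ = (0.89+0.84)/2 = 0.865 → q = 0.96×0.735×0.865 = 0.6103 m³/s
Panel 5-6: Δb = 0.73 m, d̄ = (0.62+0.20)/2 = 0.41, v̄ = (0.84+0.51)/2 = 0.675 → q = 0.73×0.41×0.675 = 0.2020 m³/s
Q = Σ q = 2.034 m³/s

2.03 m³/s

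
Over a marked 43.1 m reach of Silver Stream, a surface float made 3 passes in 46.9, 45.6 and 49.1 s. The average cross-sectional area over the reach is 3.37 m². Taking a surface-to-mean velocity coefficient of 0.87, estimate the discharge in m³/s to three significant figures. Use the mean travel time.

t̄ = (46.9 + 45.6 + 49.1) / 3 = 47.2 s
v_surface = L / t̄ = 43.1 / 47.2 = 0.9131 m/s
v_mean = 0.87 × 0.9131 = 0.7944 m/s
Q = A × v_mean = 3.37 × 0.7944 = 2.677 m³/s

2.68 m³/s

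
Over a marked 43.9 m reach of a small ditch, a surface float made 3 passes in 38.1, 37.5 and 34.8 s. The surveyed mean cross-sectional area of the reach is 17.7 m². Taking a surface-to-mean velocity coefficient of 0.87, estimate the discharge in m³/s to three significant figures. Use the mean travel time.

18.4 m³/s

t̄ = (38.1 + 37.5 + 34.8) / 3 = 36.8 s
v_surface = L / t̄ = 43.9 / 36.8 = 1.193 m/s
v_mean = 0.87 × 1.193 = 1.038 m/s
Q = A × v_mean = 17.7 × 1.038 = 18.37 m³/s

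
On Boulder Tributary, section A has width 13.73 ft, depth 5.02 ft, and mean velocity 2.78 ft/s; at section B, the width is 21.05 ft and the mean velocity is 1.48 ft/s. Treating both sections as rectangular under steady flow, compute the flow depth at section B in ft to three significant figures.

Q = A₁V₁ = (13.73×5.02) × 2.78 = 191.6 ft³/s
d₂ = Q/(b₂ V₂) = 191.6/(21.05×1.48) = 6.150 ft

6.15 ft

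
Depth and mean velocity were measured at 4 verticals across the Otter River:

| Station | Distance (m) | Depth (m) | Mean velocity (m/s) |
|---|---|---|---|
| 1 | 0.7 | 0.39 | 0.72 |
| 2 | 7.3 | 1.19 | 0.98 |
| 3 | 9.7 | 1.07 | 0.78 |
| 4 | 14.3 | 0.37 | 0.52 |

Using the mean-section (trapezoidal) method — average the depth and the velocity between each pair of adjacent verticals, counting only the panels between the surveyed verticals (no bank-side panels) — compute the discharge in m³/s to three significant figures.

Panel 1-2: Δb = 6.6 m, d̄ = (0.39+1.19)/2 = 0.79, v̄ = (0.72+0.98)/2 = 0.85 → q = 6.6×0.79×0.85 = 4.432 m³/s
Panel 2-3: Δb = 2.4 m, d̄ = (1.19+1.07)/2 = 1.13, v̄ = (0.98+0.78)/2 = 0.88 → q = 2.4×1.13×0.88 = 2.387 m³/s
Panel 3-4: Δb = 4.6 m, d̄ = (1.07+0.37)/2 = 0.72, v̄ = (0.78+0.52)/2 = 0.65 → q = 4.6×0.72×0.65 = 2.153 m³/s
Q = Σ q = 8.971 m³/s

8.97 m³/s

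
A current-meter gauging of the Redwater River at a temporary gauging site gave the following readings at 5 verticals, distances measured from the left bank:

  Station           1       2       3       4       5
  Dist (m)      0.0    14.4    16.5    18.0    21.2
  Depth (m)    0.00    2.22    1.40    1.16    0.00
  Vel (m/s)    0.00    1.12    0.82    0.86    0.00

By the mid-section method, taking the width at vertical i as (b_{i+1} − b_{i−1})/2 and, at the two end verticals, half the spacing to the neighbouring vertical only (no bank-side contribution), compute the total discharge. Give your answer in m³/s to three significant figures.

w_2 = (16.5 − 0.0)/2 = 8.25 m; q_2 = 1.12 × 2.22 × 8.25 = 20.51 m³/s
w_3 = (18.0 − 14.4)/2 = 1.8 m; q_3 = 0.82 × 1.40 × 1.8 = 2.066 m³/s
w_4 = (21.2 − 16.5)/2 = 2.35 m; q_4 = 0.86 × 1.16 × 2.35 = 2.344 m³/s
Stations 1, 5 contribute zero (depth or velocity is 0).
Q = Σ qᵢ = 24.92 m³/s

24.9 m³/s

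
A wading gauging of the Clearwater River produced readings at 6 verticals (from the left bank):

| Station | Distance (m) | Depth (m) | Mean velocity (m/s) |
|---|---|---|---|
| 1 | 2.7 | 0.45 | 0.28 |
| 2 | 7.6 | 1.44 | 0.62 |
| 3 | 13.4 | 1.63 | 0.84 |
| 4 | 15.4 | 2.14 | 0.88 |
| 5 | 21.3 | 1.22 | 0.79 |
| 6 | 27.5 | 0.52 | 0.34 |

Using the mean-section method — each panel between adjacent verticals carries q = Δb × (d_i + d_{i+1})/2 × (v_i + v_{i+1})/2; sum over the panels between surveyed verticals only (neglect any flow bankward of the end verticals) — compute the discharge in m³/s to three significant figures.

Panel 1-2: Δb = 4.9 m, d̄ = (0.45+1.44)/2 = 0.945, v̄ = (0.28+0.62)/2 = 0.45 → q = 4.9×0.945×0.45 = 2.084 m³/s
Panel 2-3: Δb = 5.8 m, d̄ = (1.44+1.63)/2 = 1.535, v̄ = (0.62+0.84)/2 = 0.73 → q = 5.8×1.535×0.73 = 6.499 m³/s
Panel 3-4: Δb = 2 m, d̄ = (1.63+2.14)/2 = 1.885, v̄ = (0.84+0.88)/2 = 0.86 → q = 2×1.885×0.86 = 3.242 m³/s
Panel 4-5: Δb = 5.9 m, d̄ = (2.14+1.22)/2 = 1.68, v̄ = (0.88+0.79)/2 = 0.835 → q = 5.9×1.68×0.835 = 8.277 m³/s
Panel 5-6: Δb = 6.2 m, d̄ = (1.22+0.52)/2 = 0.87, v̄ = (0.79+0.34)/2 = 0.565 → q = 6.2×0.87×0.565 = 3.048 m³/s
Q = Σ q = 23.15 m³/s

23.1 m³/s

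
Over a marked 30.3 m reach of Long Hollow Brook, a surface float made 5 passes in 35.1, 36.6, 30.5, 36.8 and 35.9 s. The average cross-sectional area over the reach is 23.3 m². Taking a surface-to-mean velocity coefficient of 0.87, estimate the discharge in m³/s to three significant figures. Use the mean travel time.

t̄ = (35.1 + 36.6 + 30.5 + 36.8 + 35.9) / 5 = 34.98 s
v_surface = L / t̄ = 30.3 / 34.98 = 0.8662 m/s
v_mean = 0.87 × 0.8662 = 0.7536 m/s
Q = A × v_mean = 23.3 × 0.7536 = 17.56 m³/s

17.6 m³/s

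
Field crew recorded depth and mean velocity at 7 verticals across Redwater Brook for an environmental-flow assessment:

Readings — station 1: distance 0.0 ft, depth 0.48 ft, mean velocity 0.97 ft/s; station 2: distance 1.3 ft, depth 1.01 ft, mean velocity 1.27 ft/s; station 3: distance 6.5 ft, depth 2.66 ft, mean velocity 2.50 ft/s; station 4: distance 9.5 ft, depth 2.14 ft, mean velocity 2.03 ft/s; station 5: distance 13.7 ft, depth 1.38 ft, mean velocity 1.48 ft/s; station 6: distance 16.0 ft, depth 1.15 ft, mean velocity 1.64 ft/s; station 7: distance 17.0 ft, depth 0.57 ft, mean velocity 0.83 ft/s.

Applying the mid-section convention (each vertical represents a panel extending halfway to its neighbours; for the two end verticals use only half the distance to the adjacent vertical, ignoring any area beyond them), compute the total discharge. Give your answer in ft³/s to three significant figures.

57.4 ft³/s

w_1 = (1.3 − 0.0)/2 = 0.65 ft; q_1 = 0.97 × 0.48 × 0.65 = 0.3026 ft³/s
w_2 = (6.5 − 0.0)/2 = 3.25 ft; q_2 = 1.27 × 1.01 × 3.25 = 4.169 ft³/s
w_3 = (9.5 − 1.3)/2 = 4.1 ft; q_3 = 2.50 × 2.66 × 4.1 = 27.27 ft³/s
w_4 = (13.7 − 6.5)/2 = 3.6 ft; q_4 = 2.03 × 2.14 × 3.6 = 15.64 ft³/s
w_5 = (16.0 − 9.5)/2 = 3.25 ft; q_5 = 1.48 × 1.38 × 3.25 = 6.638 ft³/s
w_6 = (17.0 − 13.7)/2 = 1.65 ft; q_6 = 1.64 × 1.15 × 1.65 = 3.112 ft³/s
w_7 = (17.0 − 16.0)/2 = 0.5 ft; q_7 = 0.83 × 0.57 × 0.5 = 0.2366 ft³/s
Q = Σ qᵢ = 57.36 ft³/s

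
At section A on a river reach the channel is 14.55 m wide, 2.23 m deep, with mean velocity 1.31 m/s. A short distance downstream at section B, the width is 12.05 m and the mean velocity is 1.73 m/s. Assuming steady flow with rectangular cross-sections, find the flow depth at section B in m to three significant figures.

Q = A₁V₁ = (14.55×2.23) × 1.31 = 42.50 m³/s
d₂ = Q/(b₂ V₂) = 42.50/(12.05×1.73) = 2.039 m

2.04 m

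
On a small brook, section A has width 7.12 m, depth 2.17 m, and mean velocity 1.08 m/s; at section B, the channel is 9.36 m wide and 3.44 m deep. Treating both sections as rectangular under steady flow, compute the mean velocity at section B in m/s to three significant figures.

Q = A₁V₁ = (7.12×2.17) × 1.08 = 16.69 m³/s
A₂ = 9.36 × 3.44 = 32.20 m²
V₂ = Q/A₂ = 16.69/32.20 = 0.5182 m/s

0.518 m/s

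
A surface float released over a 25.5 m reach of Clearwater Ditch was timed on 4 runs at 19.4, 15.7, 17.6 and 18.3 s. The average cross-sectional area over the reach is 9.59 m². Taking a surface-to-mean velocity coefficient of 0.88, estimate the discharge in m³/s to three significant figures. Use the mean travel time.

12.1 m³/s

t̄ = (19.4 + 15.7 + 17.6 + 18.3) / 4 = 17.75 s
v_surface = L / t̄ = 25.5 / 17.75 = 1.437 m/s
v_mean = 0.88 × 1.437 = 1.264 m/s
Q = A × v_mean = 9.59 × 1.264 = 12.12 m³/s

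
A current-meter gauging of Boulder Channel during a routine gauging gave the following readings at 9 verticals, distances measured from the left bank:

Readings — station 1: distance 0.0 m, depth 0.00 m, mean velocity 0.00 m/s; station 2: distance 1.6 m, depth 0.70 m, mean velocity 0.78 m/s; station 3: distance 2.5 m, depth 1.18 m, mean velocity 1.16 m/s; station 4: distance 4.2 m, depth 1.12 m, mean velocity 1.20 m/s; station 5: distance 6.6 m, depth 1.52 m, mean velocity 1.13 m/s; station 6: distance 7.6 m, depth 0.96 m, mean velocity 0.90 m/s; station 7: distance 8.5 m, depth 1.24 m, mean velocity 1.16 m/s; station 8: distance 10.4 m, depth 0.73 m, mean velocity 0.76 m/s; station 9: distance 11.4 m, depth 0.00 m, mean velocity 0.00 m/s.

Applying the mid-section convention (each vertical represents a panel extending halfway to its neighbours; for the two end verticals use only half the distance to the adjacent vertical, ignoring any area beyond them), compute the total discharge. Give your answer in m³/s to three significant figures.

w_2 = (2.5 − 0.0)/2 = 1.25 m; q_2 = 0.78 × 0.70 × 1.25 = 0.6825 m³/s
w_3 = (4.2 − 1.6)/2 = 1.3 m; q_3 = 1.16 × 1.18 × 1.3 = 1.779 m³/s
w_4 = (6.6 − 2.5)/2 = 2.05 m; q_4 = 1.20 × 1.12 × 2.05 = 2.755 m³/s
w_5 = (7.6 − 4.2)/2 = 1.7 m; q_5 = 1.13 × 1.52 × 1.7 = 2.920 m³/s
w_6 = (8.5 − 6.6)/2 = 0.95 m; q_6 = 0.90 × 0.96 × 0.95 = 0.8208 m³/s
w_7 = (10.4 − 7.6)/2 = 1.4 m; q_7 = 1.16 × 1.24 × 1.4 = 2.014 m³/s
w_8 = (11.4 − 8.5)/2 = 1.45 m; q_8 = 0.76 × 0.73 × 1.45 = 0.8045 m³/s
Stations 1, 9 contribute zero (depth or velocity is 0).
Q = Σ qᵢ = 11.78 m³/s

11.8 m³/s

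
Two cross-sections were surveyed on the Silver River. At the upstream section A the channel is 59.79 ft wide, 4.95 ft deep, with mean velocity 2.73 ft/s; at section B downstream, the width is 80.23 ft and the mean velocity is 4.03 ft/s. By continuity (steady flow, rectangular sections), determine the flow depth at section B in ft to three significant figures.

Q = A₁V₁ = (59.79×4.95) × 2.73 = 808.0 ft³/s
d₂ = Q/(b₂ V₂) = 808.0/(80.23×4.03) = 2.499 ft

2.50 ft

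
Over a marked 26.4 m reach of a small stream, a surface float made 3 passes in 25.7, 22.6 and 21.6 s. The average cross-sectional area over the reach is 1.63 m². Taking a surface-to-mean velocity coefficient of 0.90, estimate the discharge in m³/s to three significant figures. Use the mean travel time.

1.66 m³/s

t̄ = (25.7 + 22.6 + 21.6) / 3 = 23.3 s
v_surface = L / t̄ = 26.4 / 23.3 = 1.133 m/s
v_mean = 0.90 × 1.133 = 1.020 m/s
Q = A × v_mean = 1.63 × 1.020 = 1.662 m³/s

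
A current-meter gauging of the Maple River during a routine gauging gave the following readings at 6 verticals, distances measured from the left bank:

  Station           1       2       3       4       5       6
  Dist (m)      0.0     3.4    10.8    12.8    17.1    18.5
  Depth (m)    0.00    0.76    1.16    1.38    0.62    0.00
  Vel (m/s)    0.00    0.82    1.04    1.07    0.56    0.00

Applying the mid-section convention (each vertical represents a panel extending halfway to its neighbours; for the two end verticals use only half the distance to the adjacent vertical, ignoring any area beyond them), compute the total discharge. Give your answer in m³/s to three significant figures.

14.7 m³/s

w_2 = (10.8 − 0.0)/2 = 5.4 m; q_2 = 0.82 × 0.76 × 5.4 = 3.365 m³/s
w_3 = (12.8 − 3.4)/2 = 4.7 m; q_3 = 1.04 × 1.16 × 4.7 = 5.670 m³/s
w_4 = (17.1 − 10.8)/2 = 3.15 m; q_4 = 1.07 × 1.38 × 3.15 = 4.651 m³/s
w_5 = (18.5 − 12.8)/2 = 2.85 m; q_5 = 0.56 × 0.62 × 2.85 = 0.9895 m³/s
Stations 1, 6 contribute zero (depth or velocity is 0).
Q = Σ qᵢ = 14.68 m³/s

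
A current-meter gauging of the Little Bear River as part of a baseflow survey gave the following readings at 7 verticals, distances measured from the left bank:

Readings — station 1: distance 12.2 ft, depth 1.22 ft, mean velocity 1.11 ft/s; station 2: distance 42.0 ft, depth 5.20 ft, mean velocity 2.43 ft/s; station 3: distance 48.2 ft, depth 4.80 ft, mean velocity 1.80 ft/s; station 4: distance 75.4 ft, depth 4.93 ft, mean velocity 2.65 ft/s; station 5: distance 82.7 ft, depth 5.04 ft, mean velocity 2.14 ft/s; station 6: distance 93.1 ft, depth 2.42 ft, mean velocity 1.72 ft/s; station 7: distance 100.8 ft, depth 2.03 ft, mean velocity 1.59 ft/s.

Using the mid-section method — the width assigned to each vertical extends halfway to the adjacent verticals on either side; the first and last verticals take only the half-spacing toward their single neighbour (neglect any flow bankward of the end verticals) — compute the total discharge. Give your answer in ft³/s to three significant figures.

w_1 = (42.0 − 12.2)/2 = 14.9 ft; q_1 = 1.11 × 1.22 × 14.9 = 20.18 ft³/s
w_2 = (48.2 − 12.2)/2 = 18 ft; q_2 = 2.43 × 5.20 × 18 = 227.4 ft³/s
w_3 = (75.4 − 42.0)/2 = 16.7 ft; q_3 = 1.80 × 4.80 × 16.7 = 144.3 ft³/s
w_4 = (82.7 − 48.2)/2 = 17.25 ft; q_4 = 2.65 × 4.93 × 17.25 = 225.4 ft³/s
w_5 = (93.1 − 75.4)/2 = 8.85 ft; q_5 = 2.14 × 5.04 × 8.85 = 95.45 ft³/s
w_6 = (100.8 − 82.7)/2 = 9.05 ft; q_6 = 1.72 × 2.42 × 9.05 = 37.67 ft³/s
w_7 = (100.8 − 93.1)/2 = 3.85 ft; q_7 = 1.59 × 2.03 × 3.85 = 12.43 ft³/s
Q = Σ qᵢ = 762.8 ft³/s

763 ft³/s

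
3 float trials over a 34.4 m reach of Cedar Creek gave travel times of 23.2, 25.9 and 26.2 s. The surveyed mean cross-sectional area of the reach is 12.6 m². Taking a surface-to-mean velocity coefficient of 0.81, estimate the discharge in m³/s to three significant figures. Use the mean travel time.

t̄ = (23.2 + 25.9 + 26.2) / 3 = 25.1 s
v_surface = L / t̄ = 34.4 / 25.1 = 1.371 m/s
v_mean = 0.81 × 1.371 = 1.110 m/s
Q = A × v_mean = 12.6 × 1.110 = 13.99 m³/s

14.0 m³/s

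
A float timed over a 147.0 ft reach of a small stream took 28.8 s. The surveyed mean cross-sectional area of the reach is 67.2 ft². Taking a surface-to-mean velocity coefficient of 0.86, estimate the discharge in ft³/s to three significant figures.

v_surface = L / t̄ = 147.0 / 28.8 = 5.104 ft/s
v_mean = 0.86 × 5.104 = 4.390 ft/s
Q = A × v_mean = 67.2 × 4.390 = 295.0 ft³/s

295 ft³/s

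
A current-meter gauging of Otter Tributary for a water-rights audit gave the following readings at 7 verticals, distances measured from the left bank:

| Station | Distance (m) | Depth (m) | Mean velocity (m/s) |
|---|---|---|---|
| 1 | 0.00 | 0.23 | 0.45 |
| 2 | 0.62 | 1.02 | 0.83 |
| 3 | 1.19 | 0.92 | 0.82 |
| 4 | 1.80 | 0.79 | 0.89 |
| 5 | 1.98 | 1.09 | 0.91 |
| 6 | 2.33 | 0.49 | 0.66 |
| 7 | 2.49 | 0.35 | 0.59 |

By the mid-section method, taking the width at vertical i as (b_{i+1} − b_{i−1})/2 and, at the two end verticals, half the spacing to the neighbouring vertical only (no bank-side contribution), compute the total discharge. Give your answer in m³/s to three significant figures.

w_1 = (0.62 − 0.00)/2 = 0.31 m; q_1 = 0.45 × 0.23 × 0.31 = 0.03209 m³/s
w_2 = (1.19 − 0.00)/2 = 0.595 m; q_2 = 0.83 × 1.02 × 0.595 = 0.5037 m³/s
w_3 = (1.80 − 0.62)/2 = 0.59 m; q_3 = 0.82 × 0.92 × 0.59 = 0.4451 m³/s
w_4 = (1.98 − 1.19)/2 = 0.395 m; q_4 = 0.89 × 0.79 × 0.395 = 0.2777 m³/s
w_5 = (2.33 − 1.80)/2 = 0.265 m; q_5 = 0.91 × 1.09 × 0.265 = 0.2629 m³/s
w_6 = (2.49 − 1.98)/2 = 0.255 m; q_6 = 0.66 × 0.49 × 0.255 = 0.08247 m³/s
w_7 = (2.49 − 2.33)/2 = 0.08 m; q_7 = 0.59 × 0.35 × 0.08 = 0.01652 m³/s
Q = Σ qᵢ = 1.620 m³/s

1.62 m³/s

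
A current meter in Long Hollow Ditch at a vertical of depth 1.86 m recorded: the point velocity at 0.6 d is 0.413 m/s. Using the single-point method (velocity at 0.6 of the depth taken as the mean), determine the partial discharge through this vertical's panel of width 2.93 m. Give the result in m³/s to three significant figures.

2.25 m³/s

v̄ = v₀.₆ = 0.413 m/s
q = v̄ × d × w = 0.4130 × 1.86 × 2.93 = 2.251 m³/s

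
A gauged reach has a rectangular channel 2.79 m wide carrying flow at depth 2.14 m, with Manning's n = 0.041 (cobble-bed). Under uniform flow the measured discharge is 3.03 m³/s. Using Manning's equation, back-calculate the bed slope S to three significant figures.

A = b·y = 2.79 × 2.14 = 5.971 m²
P = b + 2y = 2.79 + 2×2.14 = 7.070 m
R = A/P = 5.971/7.070 = 0.8445 m
S = (Q·n / (1·A·R^(2/3)))² = (3.03×0.041 / (1×5.971×0.8934))² = 0.0005424

0.000542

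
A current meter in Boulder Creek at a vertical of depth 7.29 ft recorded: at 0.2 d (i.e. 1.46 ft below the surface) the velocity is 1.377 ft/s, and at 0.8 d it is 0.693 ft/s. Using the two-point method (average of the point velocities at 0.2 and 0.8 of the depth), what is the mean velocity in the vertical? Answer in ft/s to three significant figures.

v̄ = (1.377 + 0.693) / 2 = 1.035 ft/s

1.04 ft/s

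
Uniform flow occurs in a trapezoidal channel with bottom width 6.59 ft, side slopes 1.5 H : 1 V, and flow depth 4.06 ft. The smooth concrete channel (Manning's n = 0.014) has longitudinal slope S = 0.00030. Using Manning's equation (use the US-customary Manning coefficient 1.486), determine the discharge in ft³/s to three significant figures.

A = (b + z·y)·y = (6.59 + 1.5×4.06)×4.06 = 51.48 ft²
P = b + 2y√(1+z²) = 6.59 + 2×4.06×√(1+1.5²) = 21.23 ft
R = A/P = 51.48/21.23 = 2.425 ft
Q = (1.486/n)·A·R^(2/3)·S^(1/2) = (1.486/0.014) × 51.48 × 2.425^(2/3) × 0.00030^(1/2) = 170.8 ft³/s

171 ft³/s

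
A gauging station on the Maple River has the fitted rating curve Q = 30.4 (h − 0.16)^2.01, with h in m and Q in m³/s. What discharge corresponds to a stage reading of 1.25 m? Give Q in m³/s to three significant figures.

36.1 m³/s

Q = 30.4 × (1.25 − 0.16)^2.01 = 30.4 × 1.09^2.01 = 36.15 m³/s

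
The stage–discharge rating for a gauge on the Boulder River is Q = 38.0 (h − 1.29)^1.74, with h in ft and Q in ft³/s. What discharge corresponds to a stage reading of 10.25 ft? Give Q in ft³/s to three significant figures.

Q = 38.0 × (10.25 − 1.29)^1.74 = 38.0 × 8.96^1.74 = 1725 ft³/s

1730 ft³/s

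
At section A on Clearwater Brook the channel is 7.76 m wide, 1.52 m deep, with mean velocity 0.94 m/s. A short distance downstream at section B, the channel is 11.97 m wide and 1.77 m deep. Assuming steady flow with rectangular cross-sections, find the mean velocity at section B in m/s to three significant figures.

Q = A₁V₁ = (7.76×1.52) × 0.94 = 11.09 m³/s
A₂ = 11.97 × 1.77 = 21.19 m²
V₂ = Q/A₂ = 11.09/21.19 = 0.5233 m/s

0.523 m/s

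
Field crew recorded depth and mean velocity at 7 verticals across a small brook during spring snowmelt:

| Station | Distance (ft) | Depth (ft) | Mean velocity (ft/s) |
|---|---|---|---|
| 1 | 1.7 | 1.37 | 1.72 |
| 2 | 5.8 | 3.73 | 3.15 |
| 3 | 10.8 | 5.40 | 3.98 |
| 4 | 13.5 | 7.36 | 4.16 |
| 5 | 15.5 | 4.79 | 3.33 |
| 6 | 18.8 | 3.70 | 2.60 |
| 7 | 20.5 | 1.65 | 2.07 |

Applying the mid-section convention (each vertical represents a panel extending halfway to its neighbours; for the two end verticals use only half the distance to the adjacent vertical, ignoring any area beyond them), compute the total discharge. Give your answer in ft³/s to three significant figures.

282 ft³/s

w_1 = (5.8 − 1.7)/2 = 2.05 ft; q_1 = 1.72 × 1.37 × 2.05 = 4.831 ft³/s
w_2 = (10.8 − 1.7)/2 = 4.55 ft; q_2 = 3.15 × 3.73 × 4.55 = 53.46 ft³/s
w_3 = (13.5 − 5.8)/2 = 3.85 ft; q_3 = 3.98 × 5.40 × 3.85 = 82.74 ft³/s
w_4 = (15.5 − 10.8)/2 = 2.35 ft; q_4 = 4.16 × 7.36 × 2.35 = 71.95 ft³/s
w_5 = (18.8 − 13.5)/2 = 2.65 ft; q_5 = 3.33 × 4.79 × 2.65 = 42.27 ft³/s
w_6 = (20.5 − 15.5)/2 = 2.5 ft; q_6 = 2.60 × 3.70 × 2.5 = 24.05 ft³/s
w_7 = (20.5 − 18.8)/2 = 0.85 ft; q_7 = 2.07 × 1.65 × 0.85 = 2.903 ft³/s
Q = Σ qᵢ = 282.2 ft³/s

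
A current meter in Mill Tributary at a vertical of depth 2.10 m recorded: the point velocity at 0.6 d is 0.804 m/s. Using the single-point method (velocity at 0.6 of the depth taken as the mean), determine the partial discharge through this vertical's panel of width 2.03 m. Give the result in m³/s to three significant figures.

3.43 m³/s

v̄ = v₀.₆ = 0.804 m/s
q = v̄ × d × w = 0.8040 × 2.10 × 2.03 = 3.427 m³/s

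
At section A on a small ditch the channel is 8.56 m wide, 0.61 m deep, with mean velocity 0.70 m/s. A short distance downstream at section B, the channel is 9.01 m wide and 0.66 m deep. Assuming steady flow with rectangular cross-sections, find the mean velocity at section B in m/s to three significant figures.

Q = A₁V₁ = (8.56×0.61) × 0.70 = 3.655 m³/s
A₂ = 9.01 × 0.66 = 5.947 m²
V₂ = Q/A₂ = 3.655/5.947 = 0.6147 m/s

0.615 m/s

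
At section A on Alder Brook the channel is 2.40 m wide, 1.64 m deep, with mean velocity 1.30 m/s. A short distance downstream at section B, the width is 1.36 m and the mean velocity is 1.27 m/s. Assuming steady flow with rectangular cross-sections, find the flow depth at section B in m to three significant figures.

2.96 m

Q = A₁V₁ = (2.40×1.64) × 1.30 = 5.117 m³/s
d₂ = Q/(b₂ V₂) = 5.117/(1.36×1.27) = 2.962 m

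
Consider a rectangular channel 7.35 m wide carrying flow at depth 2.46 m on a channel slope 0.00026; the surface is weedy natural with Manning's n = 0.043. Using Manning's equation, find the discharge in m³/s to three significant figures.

8.78 m³/s

A = b·y = 7.35 × 2.46 = 18.08 m²
P = b + 2y = 7.35 + 2×2.46 = 12.27 m
R = A/P = 18.08/12.27 = 1.474 m
Q = (1/n)·A·R^(2/3)·S^(1/2) = (1/0.043) × 18.08 × 1.474^(2/3) × 0.00026^(1/2) = 8.780 m³/s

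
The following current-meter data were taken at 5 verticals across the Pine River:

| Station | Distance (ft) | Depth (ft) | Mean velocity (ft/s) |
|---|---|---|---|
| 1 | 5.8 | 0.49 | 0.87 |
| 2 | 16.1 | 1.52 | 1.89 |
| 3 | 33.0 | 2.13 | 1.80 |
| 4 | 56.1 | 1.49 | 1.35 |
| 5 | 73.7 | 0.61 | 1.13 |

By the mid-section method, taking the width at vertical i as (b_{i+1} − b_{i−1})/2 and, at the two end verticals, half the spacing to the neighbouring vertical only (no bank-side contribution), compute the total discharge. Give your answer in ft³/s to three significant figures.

w_1 = (16.1 − 5.8)/2 = 5.15 ft; q_1 = 0.87 × 0.49 × 5.15 = 2.195 ft³/s
w_2 = (33.0 − 5.8)/2 = 13.6 ft; q_2 = 1.89 × 1.52 × 13.6 = 39.07 ft³/s
w_3 = (56.1 − 16.1)/2 = 20 ft; q_3 = 1.80 × 2.13 × 20 = 76.68 ft³/s
w_4 = (73.7 − 33.0)/2 = 20.35 ft; q_4 = 1.35 × 1.49 × 20.35 = 40.93 ft³/s
w_5 = (73.7 − 56.1)/2 = 8.8 ft; q_5 = 1.13 × 0.61 × 8.8 = 6.066 ft³/s
Q = Σ qᵢ = 164.9 ft³/s

165 ft³/s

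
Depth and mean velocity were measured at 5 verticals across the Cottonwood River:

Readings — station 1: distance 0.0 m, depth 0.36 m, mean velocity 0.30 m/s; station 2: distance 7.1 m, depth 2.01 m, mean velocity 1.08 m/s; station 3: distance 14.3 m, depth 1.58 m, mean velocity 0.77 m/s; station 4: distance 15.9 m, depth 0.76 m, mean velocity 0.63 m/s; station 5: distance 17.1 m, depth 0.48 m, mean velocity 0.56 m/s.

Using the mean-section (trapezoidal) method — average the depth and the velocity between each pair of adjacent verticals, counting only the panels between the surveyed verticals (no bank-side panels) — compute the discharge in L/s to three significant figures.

Panel 1-2: Δb = 7.1 m, d̄ = (0.36+2.01)/2 = 1.185, v̄ = (0.30+1.08)/2 = 0.69 → q = 7.1×1.185×0.69 = 5.805 m³/s
Panel 2-3: Δb = 7.2 m, d̄ = (2.01+1.58)/2 = 1.795, v̄ = (1.08+0.77)/2 = 0.925 → q = 7.2×1.795×0.925 = 11.95 m³/s
Panel 3-4: Δb = 1.6 m, d̄ = (1.58+0.76)/2 = 1.17, v̄ = (0.77+0.63)/2 = 0.7 → q = 1.6×1.17×0.7 = 1.310 m³/s
Panel 4-5: Δb = 1.2 m, d̄ = (0.76+0.48)/2 = 0.62, v̄ = (0.63+0.56)/2 = 0.595 → q = 1.2×0.62×0.595 = 0.4427 m³/s
Q = Σ q = 19.51 m³/s
= 19.51 × 1000 = 19510 L/s

19500 L/s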